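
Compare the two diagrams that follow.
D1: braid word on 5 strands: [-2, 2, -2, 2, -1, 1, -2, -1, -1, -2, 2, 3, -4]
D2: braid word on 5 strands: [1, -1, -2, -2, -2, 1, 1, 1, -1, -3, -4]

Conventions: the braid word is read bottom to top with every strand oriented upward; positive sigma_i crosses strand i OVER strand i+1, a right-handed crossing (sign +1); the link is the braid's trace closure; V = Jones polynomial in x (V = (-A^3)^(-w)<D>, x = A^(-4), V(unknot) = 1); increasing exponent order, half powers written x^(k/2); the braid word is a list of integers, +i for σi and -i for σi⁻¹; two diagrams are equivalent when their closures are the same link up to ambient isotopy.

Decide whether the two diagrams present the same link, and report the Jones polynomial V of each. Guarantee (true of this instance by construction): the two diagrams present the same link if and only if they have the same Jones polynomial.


same link: no
V(D1) = -x^(-5/2) - x^(-1/2)  [13 crossings, <D> = A^-7 + A, w = -3]
V(D2) = x^(-7/2) - x^(-5/2) + x^(-3/2) - 2x^(-1/2) - x^(3/2)  [11 crossings, <D> = A^-15 + 2A^-7 - A^-3 + A - A^5, w = -3]
insight: 2 classes among 2 diagrams; unequal V(x) rules out equality


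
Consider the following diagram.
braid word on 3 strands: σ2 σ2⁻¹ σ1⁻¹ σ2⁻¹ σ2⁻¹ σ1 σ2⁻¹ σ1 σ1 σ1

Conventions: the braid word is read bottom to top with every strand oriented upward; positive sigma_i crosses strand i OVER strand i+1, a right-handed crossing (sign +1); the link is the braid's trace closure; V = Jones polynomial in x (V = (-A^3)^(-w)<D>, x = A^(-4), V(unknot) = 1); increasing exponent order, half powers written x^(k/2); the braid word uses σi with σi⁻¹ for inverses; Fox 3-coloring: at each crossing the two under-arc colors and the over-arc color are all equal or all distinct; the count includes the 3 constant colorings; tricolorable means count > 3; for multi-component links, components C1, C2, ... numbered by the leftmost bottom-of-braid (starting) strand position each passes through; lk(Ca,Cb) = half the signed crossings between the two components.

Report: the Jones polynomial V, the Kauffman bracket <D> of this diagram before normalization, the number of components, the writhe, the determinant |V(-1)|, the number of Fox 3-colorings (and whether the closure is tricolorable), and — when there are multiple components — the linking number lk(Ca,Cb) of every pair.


Jones polynomial: V(x) = -x^-3 + 2x^-2 - 2x^-1 + 3 - 2x + 2x^2 - x^3
<D> = -A^-12 + 2A^-8 - 2A^-4 + 3 - 2A^4 + 2A^8 - A^12; writhe 0
components 1, writhe 0 (10 crossings)
3-colorings: 3 of 3^10, det 13 — not tricolorable
note: the span of V is 6, forcing >= 6 crossings in any diagram


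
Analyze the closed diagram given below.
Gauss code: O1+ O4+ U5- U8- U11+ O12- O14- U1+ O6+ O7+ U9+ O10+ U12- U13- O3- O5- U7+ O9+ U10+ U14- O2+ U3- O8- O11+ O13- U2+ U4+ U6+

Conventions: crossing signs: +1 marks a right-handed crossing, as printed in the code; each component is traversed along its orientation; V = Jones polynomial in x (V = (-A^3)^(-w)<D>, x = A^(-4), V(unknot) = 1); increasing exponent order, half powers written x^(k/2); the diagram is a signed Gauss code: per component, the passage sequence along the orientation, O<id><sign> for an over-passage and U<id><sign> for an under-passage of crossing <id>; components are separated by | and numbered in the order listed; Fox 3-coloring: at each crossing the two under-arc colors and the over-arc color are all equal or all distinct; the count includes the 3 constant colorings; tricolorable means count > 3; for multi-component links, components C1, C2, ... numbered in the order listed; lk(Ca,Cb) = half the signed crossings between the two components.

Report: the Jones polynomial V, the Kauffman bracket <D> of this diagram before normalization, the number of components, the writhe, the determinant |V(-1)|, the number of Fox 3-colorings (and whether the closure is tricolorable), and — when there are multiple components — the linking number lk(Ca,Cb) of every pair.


Jones polynomial: V(x) = x^-3 - 2x^-2 + 4x^-1 - 5 + 6x - 7x^2 + 6x^3 - 4x^4 + 3x^5 - x^6
<D> = -A^-18 + 3A^-14 - 4A^-10 + 6A^-6 - 7A^-2 + 6A^2 - 5A^6 + 4A^10 - 2A^14 + A^18; writhe +2
components 1, writhe +2 (14 crossings)
3-colorings: 9 of 3^14, det 39 — tricolorable
note: the span of V is 9, forcing >= 9 crossings in any diagram


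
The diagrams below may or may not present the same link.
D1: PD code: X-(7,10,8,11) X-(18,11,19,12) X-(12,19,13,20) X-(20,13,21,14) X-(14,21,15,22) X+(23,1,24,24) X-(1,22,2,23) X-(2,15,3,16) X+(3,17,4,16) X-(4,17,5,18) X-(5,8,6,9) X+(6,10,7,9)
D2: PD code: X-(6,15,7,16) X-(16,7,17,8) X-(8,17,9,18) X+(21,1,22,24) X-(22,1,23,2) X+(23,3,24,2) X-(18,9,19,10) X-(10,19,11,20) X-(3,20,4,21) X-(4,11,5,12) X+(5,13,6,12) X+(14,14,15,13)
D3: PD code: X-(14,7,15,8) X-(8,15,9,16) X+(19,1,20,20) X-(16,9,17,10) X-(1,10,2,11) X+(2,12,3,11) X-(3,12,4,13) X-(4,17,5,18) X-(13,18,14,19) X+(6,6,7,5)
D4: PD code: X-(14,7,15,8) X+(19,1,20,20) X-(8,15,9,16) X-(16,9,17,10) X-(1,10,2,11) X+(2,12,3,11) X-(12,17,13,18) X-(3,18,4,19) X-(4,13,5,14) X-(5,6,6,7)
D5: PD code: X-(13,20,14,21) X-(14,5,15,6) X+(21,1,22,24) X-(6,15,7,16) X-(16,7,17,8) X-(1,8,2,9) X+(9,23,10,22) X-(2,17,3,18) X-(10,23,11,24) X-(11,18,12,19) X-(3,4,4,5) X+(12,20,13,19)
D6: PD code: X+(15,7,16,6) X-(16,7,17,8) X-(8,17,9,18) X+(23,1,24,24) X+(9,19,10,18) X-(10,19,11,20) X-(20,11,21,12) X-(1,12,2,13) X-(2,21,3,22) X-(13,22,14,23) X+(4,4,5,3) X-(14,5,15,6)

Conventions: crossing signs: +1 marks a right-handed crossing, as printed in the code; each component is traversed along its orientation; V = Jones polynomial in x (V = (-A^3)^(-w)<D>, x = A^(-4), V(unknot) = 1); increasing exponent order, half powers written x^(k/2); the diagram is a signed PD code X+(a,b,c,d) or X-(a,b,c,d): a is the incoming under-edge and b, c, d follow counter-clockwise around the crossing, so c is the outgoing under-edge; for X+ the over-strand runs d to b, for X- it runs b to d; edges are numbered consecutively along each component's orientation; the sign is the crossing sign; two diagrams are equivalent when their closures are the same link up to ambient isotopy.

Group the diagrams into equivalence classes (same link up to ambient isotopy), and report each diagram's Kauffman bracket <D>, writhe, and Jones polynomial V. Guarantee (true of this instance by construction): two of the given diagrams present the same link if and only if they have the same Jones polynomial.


classes: {D1, D2, D3, D4, D5, D6}
V(D1) = -x^-7 + x^-6 - x^-5 + x^-4 + x^-2  [12 crossings, <D> = A^-10 + A^-2 - A^2 + A^6 - A^10, w = -6]
D2 (bracket A^-4 + A^4 - A^8 + A^12 - A^16; 12 crossings at w = -4): V = -x^-7 + x^-6 - x^-5 + x^-4 + x^-2
D3 (bracket A^-4 + A^4 - A^8 + A^12 - A^16; 10 crossings at w = -4): V = -x^-7 + x^-6 - x^-5 + x^-4 + x^-2
D4 (bracket A^-10 + A^-2 - A^2 + A^6 - A^10; 10 crossings at w = -6): V = -x^-7 + x^-6 - x^-5 + x^-4 + x^-2
V(D5) = -x^-7 + x^-6 - x^-5 + x^-4 + x^-2  [12 crossings, <D> = A^-10 + A^-2 - A^2 + A^6 - A^10, w = -6]
V(D6) = -x^-7 + x^-6 - x^-5 + x^-4 + x^-2  (w -4, c 12, <D> = A^-4 + A^4 - A^8 + A^12 - A^16)
insight: one V(x) for all 6 diagrams — one class (guaranteed)


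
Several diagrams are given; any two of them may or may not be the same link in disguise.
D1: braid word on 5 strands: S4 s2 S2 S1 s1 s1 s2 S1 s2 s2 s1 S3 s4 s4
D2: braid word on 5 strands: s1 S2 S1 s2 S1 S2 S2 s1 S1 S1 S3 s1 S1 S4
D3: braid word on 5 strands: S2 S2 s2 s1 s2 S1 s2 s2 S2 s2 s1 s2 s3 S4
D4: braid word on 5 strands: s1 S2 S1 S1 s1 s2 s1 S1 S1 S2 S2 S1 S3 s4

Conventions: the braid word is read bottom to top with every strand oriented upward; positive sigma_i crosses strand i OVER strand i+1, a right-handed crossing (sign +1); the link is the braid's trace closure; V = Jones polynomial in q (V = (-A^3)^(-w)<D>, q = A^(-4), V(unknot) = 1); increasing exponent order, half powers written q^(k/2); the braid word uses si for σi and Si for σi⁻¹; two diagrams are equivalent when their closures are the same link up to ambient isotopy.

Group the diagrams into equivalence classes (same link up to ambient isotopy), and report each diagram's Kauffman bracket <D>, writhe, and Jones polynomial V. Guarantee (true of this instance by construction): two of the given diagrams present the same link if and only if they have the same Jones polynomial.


equivalence classes: {D1, D3} | {D2, D4}
D1 (bracket -A^-12 + A^-8 - A^-4 + 2 - A^4 + A^8; 14 crossings at w = +4): V = q - q^2 + 2q^3 - q^4 + q^5 - q^6
D2 (bracket A^-14 - A^-10 + 2A^-6 - A^-2 + A^2 - A^6; 14 crossings at w = -6): V = -q^-6 + q^-5 - q^-4 + 2q^-3 - q^-2 + q^-1
V(D3) = q - q^2 + 2q^3 - q^4 + q^5 - q^6  (w +4, c 14, <D> = -A^-12 + A^-8 - A^-4 + 2 - A^4 + A^8)
V(D4) = -q^-6 + q^-5 - q^-4 + 2q^-3 - q^-2 + q^-1  (w -4, c 14, <D> = A^-8 - A^-4 + 2 - A^4 + A^8 - A^12)
key observation: 2 classes among 4 diagrams; unequal V(q) rules out equality


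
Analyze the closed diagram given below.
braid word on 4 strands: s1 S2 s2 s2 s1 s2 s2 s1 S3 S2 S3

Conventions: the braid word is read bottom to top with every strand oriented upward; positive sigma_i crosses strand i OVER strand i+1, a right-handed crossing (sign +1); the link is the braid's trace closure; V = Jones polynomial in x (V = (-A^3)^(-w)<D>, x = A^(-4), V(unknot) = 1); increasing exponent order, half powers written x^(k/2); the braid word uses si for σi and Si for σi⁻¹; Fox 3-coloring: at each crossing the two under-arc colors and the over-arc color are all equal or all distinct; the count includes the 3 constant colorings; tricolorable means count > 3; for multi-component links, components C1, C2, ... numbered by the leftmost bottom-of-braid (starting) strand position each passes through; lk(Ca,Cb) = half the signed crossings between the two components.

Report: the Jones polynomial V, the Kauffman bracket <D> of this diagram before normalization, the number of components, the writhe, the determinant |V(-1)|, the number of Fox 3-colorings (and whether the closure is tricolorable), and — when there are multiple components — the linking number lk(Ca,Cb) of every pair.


Jones polynomial: V(x) = x - x^2 + 2x^3 - x^4 + x^5 - x^6
<D> = A^-15 - A^-11 + A^-7 - 2A^-3 + A - A^5; writhe +3
components 1, writhe +3 (11 crossings)
3-colorings: 3 of 3^11, det 7 — not tricolorable
note: |V(-1)| = 7: so not tricolorable, since 3 does not divide 7


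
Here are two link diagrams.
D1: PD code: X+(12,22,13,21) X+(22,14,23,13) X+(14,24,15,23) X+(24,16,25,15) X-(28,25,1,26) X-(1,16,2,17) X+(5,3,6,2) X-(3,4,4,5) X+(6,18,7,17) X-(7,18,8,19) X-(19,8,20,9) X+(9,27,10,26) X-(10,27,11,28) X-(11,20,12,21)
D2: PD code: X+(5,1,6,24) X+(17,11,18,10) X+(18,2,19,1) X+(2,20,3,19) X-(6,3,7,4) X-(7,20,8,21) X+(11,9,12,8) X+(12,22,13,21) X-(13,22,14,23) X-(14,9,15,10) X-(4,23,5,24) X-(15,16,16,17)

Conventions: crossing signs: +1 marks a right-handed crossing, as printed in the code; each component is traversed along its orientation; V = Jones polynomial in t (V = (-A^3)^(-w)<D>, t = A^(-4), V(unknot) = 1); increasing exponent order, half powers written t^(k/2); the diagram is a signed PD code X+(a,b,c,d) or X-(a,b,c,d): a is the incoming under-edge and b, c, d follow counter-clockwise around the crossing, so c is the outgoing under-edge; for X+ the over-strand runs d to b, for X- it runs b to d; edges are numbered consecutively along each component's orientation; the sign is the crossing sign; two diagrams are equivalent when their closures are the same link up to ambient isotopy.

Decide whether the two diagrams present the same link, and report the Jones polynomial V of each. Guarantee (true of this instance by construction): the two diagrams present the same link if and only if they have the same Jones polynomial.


equivalent: yes
D1 (bracket 1; 14 crossings at w = 0): V = 1
V(D2) = 1  [12 crossings, <D> = 1, w = 0]
observation: from 14 to 12 crossings by R-moves: one link, two diagrams


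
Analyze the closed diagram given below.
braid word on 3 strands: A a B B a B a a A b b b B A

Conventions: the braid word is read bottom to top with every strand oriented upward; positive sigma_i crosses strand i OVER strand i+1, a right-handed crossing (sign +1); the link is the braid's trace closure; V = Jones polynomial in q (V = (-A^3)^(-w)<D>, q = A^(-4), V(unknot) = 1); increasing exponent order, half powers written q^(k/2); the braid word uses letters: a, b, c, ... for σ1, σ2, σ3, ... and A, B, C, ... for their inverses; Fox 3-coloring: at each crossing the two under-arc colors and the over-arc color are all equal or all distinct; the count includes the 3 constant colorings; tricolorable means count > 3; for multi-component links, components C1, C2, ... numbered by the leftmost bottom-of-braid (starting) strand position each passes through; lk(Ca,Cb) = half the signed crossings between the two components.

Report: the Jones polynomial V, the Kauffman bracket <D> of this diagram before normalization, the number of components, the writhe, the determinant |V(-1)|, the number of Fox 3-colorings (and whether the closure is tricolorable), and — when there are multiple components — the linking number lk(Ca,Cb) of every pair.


Jones polynomial: V(q) = -q^-3 + 2q^-2 - 2q^-1 + 3 - 2q + 2q^2 - q^3
<D> = -A^-12 + 2A^-8 - 2A^-4 + 3 - 2A^4 + 2A^8 - A^12; writhe 0
components 1, writhe 0 (14 crossings)
3-colorings: 3 of 3^14, det 13 — not tricolorable
note: the span of V is 6, forcing >= 6 crossings in any diagram


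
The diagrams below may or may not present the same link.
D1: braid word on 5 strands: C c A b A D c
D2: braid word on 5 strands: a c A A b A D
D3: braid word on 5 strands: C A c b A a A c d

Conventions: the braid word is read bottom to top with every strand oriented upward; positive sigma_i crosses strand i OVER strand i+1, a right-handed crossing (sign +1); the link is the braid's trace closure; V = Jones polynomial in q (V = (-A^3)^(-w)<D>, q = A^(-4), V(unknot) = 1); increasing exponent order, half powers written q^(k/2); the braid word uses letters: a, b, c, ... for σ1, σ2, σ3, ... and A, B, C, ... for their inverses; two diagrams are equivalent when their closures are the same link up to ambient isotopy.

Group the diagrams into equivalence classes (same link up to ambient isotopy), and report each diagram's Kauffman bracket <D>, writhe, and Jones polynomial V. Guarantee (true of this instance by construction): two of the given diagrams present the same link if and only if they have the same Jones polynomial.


grouping into links: {D1, D2, D3}
V(D1) = -q^(-5/2) - q^(-1/2)  (w -1, c 7, <D> = A^-1 + A^7)
V(D2) = -q^(-5/2) - q^(-1/2)  [7 crossings, <D> = A^-1 + A^7, w = -1]
V(D3) = -q^(-5/2) - q^(-1/2)  [9 crossings, <D> = A^5 + A^13, w = +1]
why: all 3 diagrams share one V(q), hence one class


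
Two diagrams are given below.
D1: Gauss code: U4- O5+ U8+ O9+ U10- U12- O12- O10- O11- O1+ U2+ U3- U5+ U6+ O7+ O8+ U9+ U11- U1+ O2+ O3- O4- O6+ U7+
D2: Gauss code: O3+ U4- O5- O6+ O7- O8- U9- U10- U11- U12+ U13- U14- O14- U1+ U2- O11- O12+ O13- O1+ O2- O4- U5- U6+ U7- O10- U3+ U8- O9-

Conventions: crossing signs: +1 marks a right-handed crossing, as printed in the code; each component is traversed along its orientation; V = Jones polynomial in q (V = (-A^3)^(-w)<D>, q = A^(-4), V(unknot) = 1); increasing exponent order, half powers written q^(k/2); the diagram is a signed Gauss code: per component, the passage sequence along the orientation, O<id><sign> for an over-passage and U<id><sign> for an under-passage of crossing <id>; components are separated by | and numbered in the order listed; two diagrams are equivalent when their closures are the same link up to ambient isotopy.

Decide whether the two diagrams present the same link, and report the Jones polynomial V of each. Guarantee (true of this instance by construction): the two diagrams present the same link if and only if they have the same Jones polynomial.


same link: no
V(D1) = q - q^2 + 2q^3 - q^4 + q^5 - q^6  [12 crossings, <D> = -A^-18 + A^-14 - A^-10 + 2A^-6 - A^-2 + A^2, w = +2]
D2 (bracket A^-14 - A^-10 + 2A^-6 - A^-2 + A^2 - A^6; 14 crossings at w = -6): V = -q^-6 + q^-5 - q^-4 + 2q^-3 - q^-2 + q^-1
note: V(q) takes 2 values over 2 diagrams, fixing the grouping


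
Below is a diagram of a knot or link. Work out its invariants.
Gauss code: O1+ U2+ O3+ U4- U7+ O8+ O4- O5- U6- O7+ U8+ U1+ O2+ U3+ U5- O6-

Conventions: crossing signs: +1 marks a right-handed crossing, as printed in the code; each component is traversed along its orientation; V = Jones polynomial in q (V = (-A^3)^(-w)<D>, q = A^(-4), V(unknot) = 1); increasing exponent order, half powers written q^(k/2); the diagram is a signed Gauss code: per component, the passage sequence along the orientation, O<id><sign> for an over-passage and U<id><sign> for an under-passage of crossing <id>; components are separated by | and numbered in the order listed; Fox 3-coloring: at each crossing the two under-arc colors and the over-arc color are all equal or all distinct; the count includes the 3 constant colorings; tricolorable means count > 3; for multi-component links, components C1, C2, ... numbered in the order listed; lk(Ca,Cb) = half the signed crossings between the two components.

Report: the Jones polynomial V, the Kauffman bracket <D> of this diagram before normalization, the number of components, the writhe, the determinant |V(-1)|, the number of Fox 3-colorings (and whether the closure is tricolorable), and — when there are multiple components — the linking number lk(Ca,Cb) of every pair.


V = q^-1 - 1 + 2q - 2q^2 + 2q^3 - 2q^4 + q^5
<D> = A^-14 - 2A^-10 + 2A^-6 - 2A^-2 + 2A^2 - A^6 + A^10 (w = +2)
1 component over 8 crossings, w = +2
3 Fox colorings among 3^8, |V(-1)| = 11: not tricolorable
why: the span of V is 6, forcing >= 6 crossings in any diagram


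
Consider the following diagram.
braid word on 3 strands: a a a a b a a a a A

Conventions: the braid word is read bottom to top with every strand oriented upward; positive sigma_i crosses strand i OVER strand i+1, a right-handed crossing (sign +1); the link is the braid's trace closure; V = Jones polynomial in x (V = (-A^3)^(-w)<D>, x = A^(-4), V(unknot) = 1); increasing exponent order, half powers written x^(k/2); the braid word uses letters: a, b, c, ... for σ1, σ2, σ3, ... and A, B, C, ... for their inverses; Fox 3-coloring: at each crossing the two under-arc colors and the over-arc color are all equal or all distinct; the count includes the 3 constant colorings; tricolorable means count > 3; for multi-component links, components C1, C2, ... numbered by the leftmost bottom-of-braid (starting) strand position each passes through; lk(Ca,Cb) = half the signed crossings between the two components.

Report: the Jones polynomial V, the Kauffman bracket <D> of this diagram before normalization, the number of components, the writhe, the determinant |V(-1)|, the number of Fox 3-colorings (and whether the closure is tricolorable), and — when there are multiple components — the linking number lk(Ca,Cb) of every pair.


V(x) = x^3 + x^5 - x^6 + x^7 - x^8 + x^9 - x^10
bracket: -A^-16 + A^-12 - A^-8 + A^-4 - 1 + A^4 + A^12, w = +8
1 component, writhe +8, over 10 crossings
det 7, colorings 3 of 3^10 — not tricolorable
observation: |V(-1)| = 7: so not tricolorable, since 3 does not divide 7


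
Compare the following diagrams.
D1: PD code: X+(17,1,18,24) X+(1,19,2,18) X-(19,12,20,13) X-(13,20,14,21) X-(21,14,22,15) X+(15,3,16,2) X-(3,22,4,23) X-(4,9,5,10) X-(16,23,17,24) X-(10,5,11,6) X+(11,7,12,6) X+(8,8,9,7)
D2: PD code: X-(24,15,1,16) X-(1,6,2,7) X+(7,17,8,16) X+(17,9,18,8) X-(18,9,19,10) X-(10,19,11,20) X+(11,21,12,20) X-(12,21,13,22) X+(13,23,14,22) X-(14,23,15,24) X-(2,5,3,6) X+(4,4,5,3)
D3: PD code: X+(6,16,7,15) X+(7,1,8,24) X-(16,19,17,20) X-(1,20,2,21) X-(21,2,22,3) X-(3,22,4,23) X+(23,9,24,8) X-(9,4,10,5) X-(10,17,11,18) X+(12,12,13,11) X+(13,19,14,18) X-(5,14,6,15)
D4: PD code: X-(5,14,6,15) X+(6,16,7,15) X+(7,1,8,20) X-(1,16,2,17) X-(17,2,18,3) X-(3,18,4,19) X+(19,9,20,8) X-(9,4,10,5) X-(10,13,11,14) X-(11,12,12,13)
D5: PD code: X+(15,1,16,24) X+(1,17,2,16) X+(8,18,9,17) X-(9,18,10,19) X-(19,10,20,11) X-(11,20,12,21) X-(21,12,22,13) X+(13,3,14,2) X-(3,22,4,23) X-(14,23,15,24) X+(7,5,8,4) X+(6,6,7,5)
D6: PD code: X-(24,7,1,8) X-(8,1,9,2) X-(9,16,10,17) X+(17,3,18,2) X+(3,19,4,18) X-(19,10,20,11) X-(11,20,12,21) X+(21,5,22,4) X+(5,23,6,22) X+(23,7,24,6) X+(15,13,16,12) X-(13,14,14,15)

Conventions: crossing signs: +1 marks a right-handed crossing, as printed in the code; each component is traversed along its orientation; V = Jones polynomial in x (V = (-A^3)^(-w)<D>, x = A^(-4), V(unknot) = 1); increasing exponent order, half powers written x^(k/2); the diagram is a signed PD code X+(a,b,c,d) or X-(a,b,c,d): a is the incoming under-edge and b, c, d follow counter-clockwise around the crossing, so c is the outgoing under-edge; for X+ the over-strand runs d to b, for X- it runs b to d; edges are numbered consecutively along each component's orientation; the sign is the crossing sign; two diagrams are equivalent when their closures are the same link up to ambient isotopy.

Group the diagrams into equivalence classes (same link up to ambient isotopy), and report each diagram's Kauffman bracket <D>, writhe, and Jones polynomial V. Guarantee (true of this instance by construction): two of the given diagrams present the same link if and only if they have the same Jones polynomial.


equivalence classes: {D1, D3, D4, D5} | {D2} | {D6}
D1 (bracket A^-10 - A^-6 + 2A^-2 - 2A^2 + 2A^6 - 2A^10 + A^14; 12 crossings at w = -2): V = x^-5 - 2x^-4 + 2x^-3 - 2x^-2 + 2x^-1 - 1 + x
D2 (bracket A^-6; 12 crossings at w = -2): V = 1
V(D3) = x^-5 - 2x^-4 + 2x^-3 - 2x^-2 + 2x^-1 - 1 + x  [12 crossings, <D> = A^-10 - A^-6 + 2A^-2 - 2A^2 + 2A^6 - 2A^10 + A^14, w = -2]
V(D4) = x^-5 - 2x^-4 + 2x^-3 - 2x^-2 + 2x^-1 - 1 + x  (w -4, c 10, <D> = A^-16 - A^-12 + 2A^-8 - 2A^-4 + 2 - 2A^4 + A^8)
V(D5) = x^-5 - 2x^-4 + 2x^-3 - 2x^-2 + 2x^-1 - 1 + x  [12 crossings, <D> = A^-4 - 1 + 2A^4 - 2A^8 + 2A^12 - 2A^16 + A^20, w = 0]
V(D6) = -x^-3 + 2x^-2 - 2x^-1 + 3 - 2x + 2x^2 - x^3  [12 crossings, <D> = -A^-12 + 2A^-8 - 2A^-4 + 3 - 2A^4 + 2A^8 - A^12, w = 0]
key observation: V(x) takes 3 values over 6 diagrams, fixing the grouping


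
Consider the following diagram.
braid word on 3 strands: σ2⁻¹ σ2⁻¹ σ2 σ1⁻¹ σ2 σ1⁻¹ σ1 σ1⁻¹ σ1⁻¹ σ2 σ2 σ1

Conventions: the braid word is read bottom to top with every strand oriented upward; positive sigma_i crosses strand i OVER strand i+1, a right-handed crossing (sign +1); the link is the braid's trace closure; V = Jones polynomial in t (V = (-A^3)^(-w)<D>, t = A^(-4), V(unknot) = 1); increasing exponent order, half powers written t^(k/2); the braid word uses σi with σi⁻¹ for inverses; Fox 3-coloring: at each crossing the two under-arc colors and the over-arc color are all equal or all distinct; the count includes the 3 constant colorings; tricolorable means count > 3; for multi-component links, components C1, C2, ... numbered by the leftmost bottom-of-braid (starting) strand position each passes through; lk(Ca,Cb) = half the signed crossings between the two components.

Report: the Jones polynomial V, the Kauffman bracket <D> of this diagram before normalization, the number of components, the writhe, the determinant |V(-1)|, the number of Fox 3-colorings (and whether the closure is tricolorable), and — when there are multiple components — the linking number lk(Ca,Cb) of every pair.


V = -t^-3 + 2t^-2 - 2t^-1 + 3 - 2t + 2t^2 - t^3
<D> = -A^-12 + 2A^-8 - 2A^-4 + 3 - 2A^4 + 2A^8 - A^12 (w = 0)
1 component over 12 crossings, w = 0
3 Fox colorings among 3^12, |V(-1)| = 13: not tricolorable
why: |V(-1)| = 13: so not tricolorable, since 3 does not divide 13


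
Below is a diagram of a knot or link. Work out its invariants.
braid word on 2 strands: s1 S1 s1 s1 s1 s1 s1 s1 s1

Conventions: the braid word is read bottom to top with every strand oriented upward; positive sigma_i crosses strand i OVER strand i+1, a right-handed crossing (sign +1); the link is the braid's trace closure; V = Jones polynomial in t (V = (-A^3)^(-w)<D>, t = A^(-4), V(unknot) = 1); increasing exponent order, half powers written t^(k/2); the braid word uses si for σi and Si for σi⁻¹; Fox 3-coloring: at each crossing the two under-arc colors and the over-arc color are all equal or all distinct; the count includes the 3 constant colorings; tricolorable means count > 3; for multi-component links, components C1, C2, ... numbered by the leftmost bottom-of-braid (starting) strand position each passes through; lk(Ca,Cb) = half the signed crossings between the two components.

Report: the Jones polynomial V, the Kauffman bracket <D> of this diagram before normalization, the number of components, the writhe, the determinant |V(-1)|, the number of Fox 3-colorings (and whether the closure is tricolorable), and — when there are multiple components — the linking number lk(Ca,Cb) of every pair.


V = t^3 + t^5 - t^6 + t^7 - t^8 + t^9 - t^10
<D> = A^-19 - A^-15 + A^-11 - A^-7 + A^-3 - A - A^9 (w = +7)
1 component over 9 crossings, w = +7
3 Fox colorings among 3^9, |V(-1)| = 7: not tricolorable
why: w = +7 shifts under R1 moves; the (-A^3)^(-7) factor cancels that in V


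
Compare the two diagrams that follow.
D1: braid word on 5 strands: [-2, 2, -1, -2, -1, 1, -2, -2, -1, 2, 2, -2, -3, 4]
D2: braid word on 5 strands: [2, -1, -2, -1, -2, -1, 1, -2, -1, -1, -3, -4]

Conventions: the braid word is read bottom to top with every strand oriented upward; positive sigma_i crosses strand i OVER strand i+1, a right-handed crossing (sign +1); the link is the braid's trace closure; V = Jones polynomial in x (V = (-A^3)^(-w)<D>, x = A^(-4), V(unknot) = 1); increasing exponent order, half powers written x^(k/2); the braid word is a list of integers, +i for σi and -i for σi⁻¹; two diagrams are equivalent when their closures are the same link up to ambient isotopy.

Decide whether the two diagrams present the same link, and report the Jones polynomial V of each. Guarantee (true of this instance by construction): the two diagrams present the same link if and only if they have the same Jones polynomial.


equivalent: no
V(D1) = -x^-6 + x^-5 - x^-4 + 2x^-3 - x^-2 + x^-1  (w -4, c 14, <D> = A^-8 - A^-4 + 2 - A^4 + A^8 - A^12)
V(D2) = x^-8 - 2x^-7 + x^-6 - 2x^-5 + 2x^-4 + x^-2  [12 crossings, <D> = A^-16 + 2A^-8 - 2A^-4 + 1 - 2A^4 + A^8, w = -8]
key observation: 2 values of V(x) split the 2 diagrams


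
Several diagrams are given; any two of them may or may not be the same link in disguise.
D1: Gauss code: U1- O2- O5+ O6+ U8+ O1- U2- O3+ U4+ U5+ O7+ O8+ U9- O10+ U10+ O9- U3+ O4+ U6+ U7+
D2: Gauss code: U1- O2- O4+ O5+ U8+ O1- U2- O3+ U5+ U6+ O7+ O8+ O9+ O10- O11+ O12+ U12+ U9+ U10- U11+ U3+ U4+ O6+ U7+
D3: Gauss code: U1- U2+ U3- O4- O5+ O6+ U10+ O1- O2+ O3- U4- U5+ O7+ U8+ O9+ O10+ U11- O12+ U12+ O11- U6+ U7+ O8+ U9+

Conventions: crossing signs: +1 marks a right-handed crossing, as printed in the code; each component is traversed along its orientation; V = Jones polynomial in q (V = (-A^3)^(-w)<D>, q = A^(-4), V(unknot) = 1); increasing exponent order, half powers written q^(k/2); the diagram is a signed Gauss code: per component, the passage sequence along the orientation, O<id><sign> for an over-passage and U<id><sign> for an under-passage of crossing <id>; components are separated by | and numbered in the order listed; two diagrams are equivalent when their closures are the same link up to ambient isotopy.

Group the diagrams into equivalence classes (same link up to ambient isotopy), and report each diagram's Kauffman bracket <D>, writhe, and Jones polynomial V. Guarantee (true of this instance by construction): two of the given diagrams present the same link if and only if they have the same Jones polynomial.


equivalence classes: {D1, D2, D3}
D1 (bracket -A^-12 + A^-8 - A^-4 + 2 - A^4 + A^8; 10 crossings at w = +4): V = q - q^2 + 2q^3 - q^4 + q^5 - q^6
V(D2) = q - q^2 + 2q^3 - q^4 + q^5 - q^6  [12 crossings, <D> = -A^-6 + A^-2 - A^2 + 2A^6 - A^10 + A^14, w = +6]
D3 (bracket -A^-12 + A^-8 - A^-4 + 2 - A^4 + A^8; 12 crossings at w = +4): V = q - q^2 + 2q^3 - q^4 + q^5 - q^6
key observation: all 3 diagrams share one V(q), hence one class


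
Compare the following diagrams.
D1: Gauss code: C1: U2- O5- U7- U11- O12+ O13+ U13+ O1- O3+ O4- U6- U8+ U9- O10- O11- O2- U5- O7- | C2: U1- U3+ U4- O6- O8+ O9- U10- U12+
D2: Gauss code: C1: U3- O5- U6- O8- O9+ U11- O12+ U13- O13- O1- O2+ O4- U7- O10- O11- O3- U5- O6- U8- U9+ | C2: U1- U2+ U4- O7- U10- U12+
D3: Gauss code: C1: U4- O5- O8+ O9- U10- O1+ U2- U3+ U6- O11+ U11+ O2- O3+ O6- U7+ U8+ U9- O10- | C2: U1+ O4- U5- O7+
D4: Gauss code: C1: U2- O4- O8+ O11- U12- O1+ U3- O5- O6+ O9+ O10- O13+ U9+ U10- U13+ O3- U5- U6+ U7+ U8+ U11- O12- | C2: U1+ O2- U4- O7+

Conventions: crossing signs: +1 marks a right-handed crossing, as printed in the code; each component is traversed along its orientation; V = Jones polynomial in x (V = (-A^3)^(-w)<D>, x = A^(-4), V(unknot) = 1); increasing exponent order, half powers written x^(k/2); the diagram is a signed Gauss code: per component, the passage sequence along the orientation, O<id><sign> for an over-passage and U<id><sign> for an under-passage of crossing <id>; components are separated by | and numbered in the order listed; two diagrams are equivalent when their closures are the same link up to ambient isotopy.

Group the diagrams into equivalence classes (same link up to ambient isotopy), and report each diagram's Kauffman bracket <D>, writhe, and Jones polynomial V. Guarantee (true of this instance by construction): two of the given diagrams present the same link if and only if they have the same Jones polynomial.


grouping into links: {D1, D2} | {D3, D4}
V(D1) = x^(-13/2) - x^(-11/2) + x^(-9/2) - 2x^(-7/2) - x^(-3/2)  (w -5, c 13, <D> = A^-9 + 2A^-1 - A^3 + A^7 - A^11)
V(D2) = x^(-13/2) - x^(-11/2) + x^(-9/2) - 2x^(-7/2) - x^(-3/2)  (w -7, c 13, <D> = A^-15 + 2A^-7 - A^-3 + A - A^5)
V(D3) = x^(-7/2) - 2x^(-5/2) + x^(-3/2) - 2x^(-1/2) + x^(1/2) - x^(3/2)  [11 crossings, <D> = A^-9 - A^-5 + 2A^-1 - A^3 + 2A^7 - A^11, w = -1]
V(D4) = x^(-7/2) - 2x^(-5/2) + x^(-3/2) - 2x^(-1/2) + x^(1/2) - x^(3/2)  (w -1, c 13, <D> = A^-9 - A^-5 + 2A^-1 - A^3 + 2A^7 - A^11)
why: comparing 4 Jones polynomials yields 2 groups


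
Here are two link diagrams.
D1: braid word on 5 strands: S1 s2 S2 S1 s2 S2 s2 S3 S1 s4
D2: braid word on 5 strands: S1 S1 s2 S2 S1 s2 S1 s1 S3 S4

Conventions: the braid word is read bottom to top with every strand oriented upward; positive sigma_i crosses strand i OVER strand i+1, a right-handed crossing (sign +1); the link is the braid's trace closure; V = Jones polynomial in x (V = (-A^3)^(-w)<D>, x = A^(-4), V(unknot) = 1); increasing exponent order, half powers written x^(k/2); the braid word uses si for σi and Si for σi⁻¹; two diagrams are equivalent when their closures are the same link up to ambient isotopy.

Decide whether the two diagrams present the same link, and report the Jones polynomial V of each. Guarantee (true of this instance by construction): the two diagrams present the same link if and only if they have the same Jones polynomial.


equivalent: yes
V(D1) = -x^-4 + x^-3 + x^-1  (w -2, c 10, <D> = A^-2 + A^6 - A^10)
V(D2) = -x^-4 + x^-3 + x^-1  (w -4, c 10, <D> = A^-8 + 1 - A^4)
why: Markov moves rewrite D1 (10 crossings) into D2 (10)


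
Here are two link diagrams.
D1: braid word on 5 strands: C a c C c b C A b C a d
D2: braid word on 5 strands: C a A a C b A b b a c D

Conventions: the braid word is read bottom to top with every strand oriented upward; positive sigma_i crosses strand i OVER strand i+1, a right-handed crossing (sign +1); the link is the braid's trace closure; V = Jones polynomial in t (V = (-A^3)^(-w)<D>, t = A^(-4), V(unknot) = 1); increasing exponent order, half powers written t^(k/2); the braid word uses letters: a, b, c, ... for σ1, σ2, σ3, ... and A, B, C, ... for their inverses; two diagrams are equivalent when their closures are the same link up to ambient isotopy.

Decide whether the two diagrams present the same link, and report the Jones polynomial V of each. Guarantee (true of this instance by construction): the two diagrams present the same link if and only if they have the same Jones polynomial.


equivalent: no
D1 (bracket A^-10 - A^-6 + A^-2 - 2A^2 + 2A^6 - A^10 + A^14; 12 crossings at w = +2): V = t^-2 - t^-1 + 2 - 2t + t^2 - t^3 + t^4
D2 (bracket -A^-18 + A^-14 - A^-10 + 2A^-6 - A^-2 + A^2; 12 crossings at w = +2): V = t - t^2 + 2t^3 - t^4 + t^5 - t^6
key observation: 2 values of V(t) split the 2 diagrams


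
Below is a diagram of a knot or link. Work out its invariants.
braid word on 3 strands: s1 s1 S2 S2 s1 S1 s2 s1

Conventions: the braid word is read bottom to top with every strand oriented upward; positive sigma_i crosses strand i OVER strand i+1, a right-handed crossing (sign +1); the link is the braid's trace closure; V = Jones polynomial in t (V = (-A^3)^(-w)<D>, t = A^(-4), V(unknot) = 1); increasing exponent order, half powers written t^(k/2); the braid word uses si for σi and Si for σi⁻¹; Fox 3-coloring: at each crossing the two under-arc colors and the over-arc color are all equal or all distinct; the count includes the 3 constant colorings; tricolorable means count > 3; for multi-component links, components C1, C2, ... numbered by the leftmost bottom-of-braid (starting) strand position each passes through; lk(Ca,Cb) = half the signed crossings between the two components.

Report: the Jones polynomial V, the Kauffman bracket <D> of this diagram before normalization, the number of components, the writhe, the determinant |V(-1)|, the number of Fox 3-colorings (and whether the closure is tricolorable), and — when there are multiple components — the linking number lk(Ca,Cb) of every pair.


V(t) = t + t^3 - t^4
bracket: -A^-10 + A^-6 + A^2, w = +2
1 component, writhe +2, over 8 crossings
det 3, colorings 9 of 3^8 — tricolorable
observation: det 3 = |V(-1)|; divisible by 3, so tricolorable


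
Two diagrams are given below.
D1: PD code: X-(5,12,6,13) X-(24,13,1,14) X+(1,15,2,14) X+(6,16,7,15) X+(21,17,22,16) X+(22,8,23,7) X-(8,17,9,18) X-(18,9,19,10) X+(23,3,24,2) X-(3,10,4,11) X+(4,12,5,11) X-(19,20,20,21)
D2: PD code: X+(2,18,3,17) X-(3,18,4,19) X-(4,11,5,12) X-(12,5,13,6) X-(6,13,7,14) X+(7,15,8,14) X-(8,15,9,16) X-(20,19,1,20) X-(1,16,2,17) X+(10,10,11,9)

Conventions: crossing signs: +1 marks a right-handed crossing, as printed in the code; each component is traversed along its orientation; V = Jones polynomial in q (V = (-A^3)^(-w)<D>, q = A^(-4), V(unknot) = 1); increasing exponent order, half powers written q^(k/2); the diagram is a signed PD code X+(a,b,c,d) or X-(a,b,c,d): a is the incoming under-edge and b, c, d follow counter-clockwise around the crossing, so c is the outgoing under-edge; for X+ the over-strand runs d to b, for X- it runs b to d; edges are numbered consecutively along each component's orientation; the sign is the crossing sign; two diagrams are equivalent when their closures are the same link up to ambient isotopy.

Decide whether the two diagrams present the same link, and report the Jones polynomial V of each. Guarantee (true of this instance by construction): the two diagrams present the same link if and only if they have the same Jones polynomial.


equivalent: no
V(D1) = 1  (w 0, c 12, <D> = 1)
V(D2) = -q^-4 + q^-3 + q^-1  [10 crossings, <D> = A^-8 + 1 - A^4, w = -4]
key observation: V(q) takes 2 values over 2 diagrams, fixing the grouping


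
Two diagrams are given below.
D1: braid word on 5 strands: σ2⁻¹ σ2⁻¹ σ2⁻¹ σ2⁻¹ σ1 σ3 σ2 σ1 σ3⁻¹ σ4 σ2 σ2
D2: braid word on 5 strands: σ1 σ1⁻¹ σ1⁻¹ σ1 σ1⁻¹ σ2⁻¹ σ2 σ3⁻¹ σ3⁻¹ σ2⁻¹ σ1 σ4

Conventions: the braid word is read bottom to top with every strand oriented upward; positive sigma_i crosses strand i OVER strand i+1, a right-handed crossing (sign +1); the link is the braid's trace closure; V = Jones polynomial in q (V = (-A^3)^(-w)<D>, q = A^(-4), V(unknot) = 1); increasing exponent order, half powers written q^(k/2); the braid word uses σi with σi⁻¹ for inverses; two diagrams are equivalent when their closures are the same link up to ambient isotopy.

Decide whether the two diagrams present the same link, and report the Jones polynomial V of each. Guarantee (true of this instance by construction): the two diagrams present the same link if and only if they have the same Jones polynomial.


same link: no
V(D1) = q^-2 + 2 + q^2  [12 crossings, <D> = A^-2 + 2A^6 + A^14, w = +2]
D2 (bracket A^-6 + A^-2 + A^2 + A^6; 12 crossings at w = -2): V = q^-3 + q^-2 + q^-1 + 1
note: comparing 2 Jones polynomials yields 2 groups


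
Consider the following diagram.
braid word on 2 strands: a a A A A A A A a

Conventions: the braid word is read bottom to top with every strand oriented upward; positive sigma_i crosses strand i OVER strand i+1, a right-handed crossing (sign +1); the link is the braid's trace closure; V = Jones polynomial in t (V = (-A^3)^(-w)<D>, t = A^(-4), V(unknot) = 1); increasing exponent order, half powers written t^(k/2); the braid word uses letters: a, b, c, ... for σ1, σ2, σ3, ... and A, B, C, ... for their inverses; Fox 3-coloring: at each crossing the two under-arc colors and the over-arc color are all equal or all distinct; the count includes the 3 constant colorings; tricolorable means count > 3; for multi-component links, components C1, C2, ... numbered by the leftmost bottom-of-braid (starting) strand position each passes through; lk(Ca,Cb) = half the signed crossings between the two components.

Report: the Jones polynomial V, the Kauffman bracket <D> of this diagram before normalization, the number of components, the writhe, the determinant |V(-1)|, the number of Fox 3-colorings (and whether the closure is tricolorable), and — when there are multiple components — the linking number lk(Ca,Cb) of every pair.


V(t) = -t^-4 + t^-3 + t^-1
bracket: -A^-5 - A^3 + A^7, w = -3
1 component, writhe -3, over 9 crossings
det 3, colorings 9 of 3^9 — tricolorable
observation: one generator, power 3: the (2,3) torus pattern


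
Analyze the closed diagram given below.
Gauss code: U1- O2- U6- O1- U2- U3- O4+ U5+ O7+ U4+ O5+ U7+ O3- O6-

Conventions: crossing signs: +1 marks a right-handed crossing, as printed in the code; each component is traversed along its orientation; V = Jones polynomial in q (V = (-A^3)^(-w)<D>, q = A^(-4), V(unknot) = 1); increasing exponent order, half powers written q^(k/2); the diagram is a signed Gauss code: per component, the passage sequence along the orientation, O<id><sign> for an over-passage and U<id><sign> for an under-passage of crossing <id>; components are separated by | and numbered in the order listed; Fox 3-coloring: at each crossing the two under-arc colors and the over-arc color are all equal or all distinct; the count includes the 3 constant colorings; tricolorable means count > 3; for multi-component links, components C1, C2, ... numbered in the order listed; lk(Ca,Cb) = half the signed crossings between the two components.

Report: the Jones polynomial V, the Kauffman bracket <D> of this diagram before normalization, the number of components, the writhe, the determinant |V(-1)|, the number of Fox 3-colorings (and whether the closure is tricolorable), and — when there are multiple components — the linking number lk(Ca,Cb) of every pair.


V(q) = -q^-3 + q^-2 - q^-1 + 3 - q + q^2 - q^3
bracket: A^-15 - A^-11 + A^-7 - 3A^-3 + A - A^5 + A^9, w = -1
1 component, writhe -1, over 7 crossings
det 9, colorings 27 of 3^7 — tricolorable
observation: V is palindromic (span 6, det 9): q -> 1/q fixes it; necessary, not sufficient, for amphichirality


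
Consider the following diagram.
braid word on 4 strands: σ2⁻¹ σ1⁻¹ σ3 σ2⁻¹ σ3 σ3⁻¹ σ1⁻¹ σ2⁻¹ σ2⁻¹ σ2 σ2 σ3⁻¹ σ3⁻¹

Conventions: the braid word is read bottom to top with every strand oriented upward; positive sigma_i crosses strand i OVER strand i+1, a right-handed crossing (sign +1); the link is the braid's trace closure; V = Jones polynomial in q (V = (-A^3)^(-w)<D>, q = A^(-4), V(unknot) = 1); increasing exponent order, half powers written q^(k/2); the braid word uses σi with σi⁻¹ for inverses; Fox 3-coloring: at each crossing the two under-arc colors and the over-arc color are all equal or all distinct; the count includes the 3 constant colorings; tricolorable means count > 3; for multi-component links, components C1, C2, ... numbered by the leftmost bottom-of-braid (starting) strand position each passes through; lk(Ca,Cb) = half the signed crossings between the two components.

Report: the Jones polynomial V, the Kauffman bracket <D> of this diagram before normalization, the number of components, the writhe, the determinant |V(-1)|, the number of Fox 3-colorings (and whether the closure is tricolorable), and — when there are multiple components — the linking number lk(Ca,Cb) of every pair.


V(q) = -q^-6 + q^-5 - q^-4 + 2q^-3 - q^-2 + q^-1
bracket: -A^-11 + A^-7 - 2A^-3 + A - A^5 + A^9, w = -5
1 component, writhe -5, over 13 crossings
det 7, colorings 3 of 3^13 — not tricolorable
observation: the span of V is 5, forcing >= 5 crossings in any diagram
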